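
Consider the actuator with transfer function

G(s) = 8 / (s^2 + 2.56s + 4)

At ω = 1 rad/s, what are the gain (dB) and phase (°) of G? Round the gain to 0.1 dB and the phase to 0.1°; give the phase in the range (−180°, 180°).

At s = jω = j1:
quadratic: (j1)² + 2.56·j1 + 4 = 3 + j2.56 → |·| ≈ 3.9438, ∠ ≈ 40.48°
|G| = 8 / 3.9438 ≈ 2.0285
Gain = 20 log₁₀(2.0285) ≈ 6.14 dB
∠G = 0.00° − 40.48° = -40.48°

6.1 dB, -40.5°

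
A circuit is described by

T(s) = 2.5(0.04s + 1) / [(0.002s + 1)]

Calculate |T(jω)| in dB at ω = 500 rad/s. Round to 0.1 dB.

31.0 dB

At ω = 500 rad/s:
zero (1 + j500·0.04) = 1 + j20 → |·| ≈ 20.025, ∠ ≈ 87.14°
pole (1 + j500·0.002) = 1 + j1 → |·| ≈ 1.4142, ∠ ≈ 45.00°
|T| = 2.5 · 20.025 / (1.4142) ≈ 35.4
Gain = 20 log₁₀(35.4) ≈ 30.98 dB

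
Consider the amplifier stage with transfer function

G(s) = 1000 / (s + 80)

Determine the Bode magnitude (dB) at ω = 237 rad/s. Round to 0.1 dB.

12.0 dB

At s = jω = j237:
pole (s+80): 80 + j237 → |·| = √(80²+237²) = √62569 ≈ 250.14, ∠ = arctan(237/80) ≈ 71.35°
|G| = 1000 / 250.14 ≈ 3.9978
Gain = 20 log₁₀(3.9978) ≈ 12.04 dB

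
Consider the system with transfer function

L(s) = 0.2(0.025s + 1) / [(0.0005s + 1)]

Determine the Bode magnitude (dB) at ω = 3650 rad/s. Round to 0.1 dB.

At ω = 3650 rad/s:
zero (1 + j3650·0.025) = 1 + j91.25 → |·| ≈ 91.255, ∠ ≈ 89.37°
pole (1 + j3650·0.0005) = 1 + j1.825 → |·| ≈ 2.081, ∠ ≈ 61.28°
|L| = 0.2 · 91.255 / (2.081) ≈ 8.7703
Gain = 20 log₁₀(8.7703) ≈ 18.86 dB

18.9 dB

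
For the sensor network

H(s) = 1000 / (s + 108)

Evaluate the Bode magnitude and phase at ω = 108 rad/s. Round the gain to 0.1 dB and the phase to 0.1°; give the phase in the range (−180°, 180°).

At s = jω = j108:
pole (s+108): 108 + j108 → |·| = √(108²+108²) = √23328 ≈ 152.74, ∠ = arctan(108/108) ≈ 45.00°
|H| = 1000 / 152.74 ≈ 6.5471
Gain = 20 log₁₀(6.5471) ≈ 16.32 dB
∠H = 0.00° − 45.00° = -45.00°

16.3 dB, -45.0°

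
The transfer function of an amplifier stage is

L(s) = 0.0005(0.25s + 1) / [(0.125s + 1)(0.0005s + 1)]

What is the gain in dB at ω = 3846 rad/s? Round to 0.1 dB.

At ω = 3846 rad/s:
zero (1 + j3846·0.25) = 1 + j961.5 → |·| ≈ 961.5, ∠ ≈ 89.94°
pole (1 + j3846·0.125) = 1 + j480.75 → |·| ≈ 480.75, ∠ ≈ 89.88°
pole (1 + j3846·0.0005) = 1 + j1.923 → |·| ≈ 2.1675, ∠ ≈ 62.52°
|L| = 0.0005 · 961.5 / (480.75 · 2.1675) ≈ 0.00046136
Gain = 20 log₁₀(0.00046136) ≈ -66.72 dB

-66.7 dB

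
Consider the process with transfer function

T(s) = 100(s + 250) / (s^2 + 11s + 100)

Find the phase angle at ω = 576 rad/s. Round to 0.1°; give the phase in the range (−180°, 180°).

At s = jω = j576:
zero (s+250): 250 + j576 → |·| = √(250²+576²) = √394276 ≈ 627.91, ∠ = arctan(576/250) ≈ 66.54°
quadratic: (j576)² + 11·j576 + 100 = -331676 + j6336 → |·| ≈ 3.3174e+05, ∠ ≈ 178.91°
∠T = 66.54° − 178.91° = -112.37°

-112.4°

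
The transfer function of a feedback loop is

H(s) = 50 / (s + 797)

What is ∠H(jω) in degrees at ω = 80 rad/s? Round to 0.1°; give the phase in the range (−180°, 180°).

Substitute s = j80:
Numerator: 50 = 50 + j0
Denominator: (j80) + 797 = 797 + j80
|N| = √(50² + 0²) ≈ 50, ∠N ≈ 0.00°
|D| = √(797² + 80²) ≈ 801, ∠D ≈ 5.73°
∠H = 0.00° − 5.73° = -5.73°

-5.7°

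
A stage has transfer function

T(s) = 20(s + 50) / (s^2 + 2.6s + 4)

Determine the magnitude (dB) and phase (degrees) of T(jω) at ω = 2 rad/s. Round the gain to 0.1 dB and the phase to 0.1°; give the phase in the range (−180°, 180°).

45.7 dB, -87.7°

At s = jω = j2:
zero (s+50): 50 + j2 → |·| = √(50²+2²) = √2504 ≈ 50.04, ∠ = arctan(2/50) ≈ 2.29°
quadratic: (j2)² + 2.6·j2 + 4 = 0 + j5.2 → |·| ≈ 5.2, ∠ ≈ 90.00°
|T| = 20 · 50.04 / 5.2 ≈ 192.46
Gain = 20 log₁₀(192.46) ≈ 45.69 dB
∠T = 2.29° − 90.00° = -87.71°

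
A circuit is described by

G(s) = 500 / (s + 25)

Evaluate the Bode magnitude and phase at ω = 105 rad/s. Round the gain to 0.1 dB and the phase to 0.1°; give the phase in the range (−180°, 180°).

13.3 dB, -76.6°

At s = jω = j105:
pole (s+25): 25 + j105 → |·| = √(25²+105²) = √11650 ≈ 107.94, ∠ = arctan(105/25) ≈ 76.61°
|G| = 500 / 107.94 ≈ 4.6322
Gain = 20 log₁₀(4.6322) ≈ 13.32 dB
∠G = 0.00° − 76.61° = -76.61°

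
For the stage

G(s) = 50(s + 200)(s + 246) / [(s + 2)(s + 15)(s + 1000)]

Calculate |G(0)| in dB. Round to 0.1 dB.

38.3 dB

G(0) = 50·200·246 / (2·15·1000) = 82
20 log₁₀(82) ≈ 38.28 dB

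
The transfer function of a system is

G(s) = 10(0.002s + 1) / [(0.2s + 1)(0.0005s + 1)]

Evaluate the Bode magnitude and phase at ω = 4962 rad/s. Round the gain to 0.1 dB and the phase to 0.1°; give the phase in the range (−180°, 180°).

-28.5 dB, -73.7°

At ω = 4962 rad/s:
zero (1 + j4962·0.002) = 1 + j9.924 → |·| ≈ 9.9743, ∠ ≈ 84.25°
pole (1 + j4962·0.2) = 1 + j992.4 → |·| ≈ 992.4, ∠ ≈ 89.94°
pole (1 + j4962·0.0005) = 1 + j2.481 → |·| ≈ 2.675, ∠ ≈ 68.05°
|G| = 10 · 9.9743 / (992.4 · 2.675) ≈ 0.037573
Gain = 20 log₁₀(0.037573) ≈ -28.50 dB
∠G = (84.25°) − (89.94° + 68.05°) = -73.74°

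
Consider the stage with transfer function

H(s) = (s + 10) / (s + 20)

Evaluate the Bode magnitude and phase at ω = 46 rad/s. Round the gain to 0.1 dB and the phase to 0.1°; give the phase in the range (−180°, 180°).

-0.6 dB, 11.2°

At s = jω = j46:
zero (s+10): 10 + j46 → |·| = √(10²+46²) = √2216 ≈ 47.074, ∠ = arctan(46/10) ≈ 77.74°
pole (s+20): 20 + j46 → |·| = √(20²+46²) = √2516 ≈ 50.16, ∠ = arctan(46/20) ≈ 66.50°
|H| = 1 · 47.074 / 50.16 ≈ 0.93848
Gain = 20 log₁₀(0.93848) ≈ -0.55 dB
∠H = 77.74° − 66.50° = 11.24°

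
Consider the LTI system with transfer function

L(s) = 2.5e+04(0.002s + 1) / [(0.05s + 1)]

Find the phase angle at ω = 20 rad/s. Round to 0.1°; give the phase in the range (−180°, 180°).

-42.7°

At ω = 20 rad/s:
zero (1 + j20·0.002) = 1 + j0.04 → |·| ≈ 1.0008, ∠ ≈ 2.29°
pole (1 + j20·0.05) = 1 + j1 → |·| ≈ 1.4142, ∠ ≈ 45.00°
∠L = (2.29°) − (45.00°) = -42.71°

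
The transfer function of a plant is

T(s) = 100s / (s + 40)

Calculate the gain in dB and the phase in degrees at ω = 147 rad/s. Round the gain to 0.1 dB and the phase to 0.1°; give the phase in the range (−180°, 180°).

At s = jω = j147:
zero at origin: s = j147 → |·| = 147, ∠ = 90.00°
pole (s+40): 40 + j147 → |·| = √(40²+147²) = √23209 ≈ 152.35, ∠ = arctan(147/40) ≈ 74.78°
|T| = 100 · 147 / 152.35 ≈ 96.488
Gain = 20 log₁₀(96.488) ≈ 39.69 dB
∠T = 90.00° − 74.78° = 15.22°

39.7 dB, 15.2°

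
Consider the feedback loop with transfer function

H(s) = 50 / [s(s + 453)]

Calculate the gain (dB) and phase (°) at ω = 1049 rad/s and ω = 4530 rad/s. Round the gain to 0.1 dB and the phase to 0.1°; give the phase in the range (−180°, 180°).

At s = jω = j1049:
pole (s+453): 453 + j1049 → |·| = √(453²+1049²) = √1305610 ≈ 1142.6, ∠ = arctan(1049/453) ≈ 66.64°
pole at origin: |s| = 1049, ∠ = 90.00° (in denominator)
|H| = 50 / 1.1986e+06 ≈ 4.1715e-05
Gain = 20 log₁₀(4.1715e-05) ≈ -87.59 dB
∠H = 0.00° − 156.64° = -156.64°

At s = jω = j4530:
pole (s+453): 453 + j4530 → |·| = √(453²+4530²) = √20726109 ≈ 4552.6, ∠ = arctan(4530/453) ≈ 84.29°
pole at origin: |s| = 4530, ∠ = 90.00° (in denominator)
|H| = 50 / 2.0623e+07 ≈ 2.4245e-06
Gain = 20 log₁₀(2.4245e-06) ≈ -112.31 dB
∠H = 0.00° − 174.29° = -174.29°

ω = 1049: -87.6 dB, -156.6°; ω = 4530: -112.3 dB, -174.3°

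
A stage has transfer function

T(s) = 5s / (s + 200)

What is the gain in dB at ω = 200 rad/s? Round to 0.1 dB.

At s = jω = j200:
zero at origin: s = j200 → |·| = 200, ∠ = 90.00°
pole (s+200): 200 + j200 → |·| = √(200²+200²) = √80000 ≈ 282.84, ∠ = arctan(200/200) ≈ 45.00°
|T| = 5 · 200 / 282.84 ≈ 3.5356
Gain = 20 log₁₀(3.5356) ≈ 10.97 dB

11.0 dB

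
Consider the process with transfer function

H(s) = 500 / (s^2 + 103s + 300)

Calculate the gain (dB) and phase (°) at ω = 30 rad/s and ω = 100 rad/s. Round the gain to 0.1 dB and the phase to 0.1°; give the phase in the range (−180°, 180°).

Substitute s = j30:
Numerator: 500 = 500 + j0
Denominator: (j30)^2 + 103(j30) + 300 = -600 + j3090
|N| = √(500² + 0²) ≈ 500, ∠N ≈ 0.00°
|D| = √(600² + 3090²) ≈ 3147.7, ∠D ≈ 100.99°
|H| = 500 / 3147.7 ≈ 0.15885
Gain = 20 log₁₀(0.15885) ≈ -15.98 dB
∠H = 0.00° − 100.99° = -100.99°

Substitute s = j100:
Numerator: 500 = 500 + j0
Denominator: (j100)^2 + 103(j100) + 300 = -9700 + j10300
|N| = √(500² + 0²) ≈ 500, ∠N ≈ 0.00°
|D| = √(9700² + 10300²) ≈ 14148, ∠D ≈ 133.28°
|H| = 500 / 14148 ≈ 0.035341
Gain = 20 log₁₀(0.035341) ≈ -29.03 dB
∠H = 0.00° − 133.28° = -133.28°

ω = 30: -16.0 dB, -101.0°; ω = 100: -29.0 dB, -133.3°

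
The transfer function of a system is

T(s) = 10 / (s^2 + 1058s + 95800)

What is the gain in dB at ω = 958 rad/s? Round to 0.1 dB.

-102.3 dB

Substitute s = j958:
Numerator: 10 = 10 + j0
Denominator: (j958)^2 + 1058(j958) + 95800 = -821964 + j1013564
|N| = √(10² + 0²) ≈ 10, ∠N ≈ 0.00°
|D| = √(821964² + 1013564²) ≈ 1.305e+06, ∠D ≈ 129.04°
|T| = 10 / 1.305e+06 ≈ 7.6628e-06
Gain = 20 log₁₀(7.6628e-06) ≈ -102.31 dB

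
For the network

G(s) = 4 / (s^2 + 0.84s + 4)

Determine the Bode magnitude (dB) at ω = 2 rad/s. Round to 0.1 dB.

At s = jω = j2:
quadratic: (j2)² + 0.84·j2 + 4 = 0 + j1.68 → |·| ≈ 1.68, ∠ ≈ 90.00°
|G| = 4 / 1.68 ≈ 2.381
Gain = 20 log₁₀(2.381) ≈ 7.54 dB

7.5 dB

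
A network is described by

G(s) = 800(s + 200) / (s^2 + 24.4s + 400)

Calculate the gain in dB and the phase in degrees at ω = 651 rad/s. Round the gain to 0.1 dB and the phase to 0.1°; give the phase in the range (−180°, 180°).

2.2 dB, -104.9°

At s = jω = j651:
zero (s+200): 200 + j651 → |·| = √(200²+651²) = √463801 ≈ 681.03, ∠ = arctan(651/200) ≈ 72.92°
quadratic: (j651)² + 24.4·j651 + 400 = -423401 + j15884.4 → |·| ≈ 4.237e+05, ∠ ≈ 177.85°
|G| = 800 · 681.03 / 4.237e+05 ≈ 1.2859
Gain = 20 log₁₀(1.2859) ≈ 2.18 dB
∠G = 72.92° − 177.85° = -104.93°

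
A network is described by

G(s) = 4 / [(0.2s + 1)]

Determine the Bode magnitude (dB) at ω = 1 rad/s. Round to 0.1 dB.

At ω = 1 rad/s:
pole (1 + j1·0.2) = 1 + j0.2 → |·| ≈ 1.0198, ∠ ≈ 11.31°
|G| = 4 · 1 / (1.0198) ≈ 3.9223
Gain = 20 log₁₀(3.9223) ≈ 11.87 dB

11.9 dB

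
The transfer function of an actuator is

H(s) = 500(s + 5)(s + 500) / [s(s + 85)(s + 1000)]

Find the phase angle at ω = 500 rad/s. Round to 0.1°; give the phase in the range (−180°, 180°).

At s = jω = j500:
zero (s+5): 5 + j500 → |·| = √(5²+500²) = √250025 ≈ 500.02, ∠ = arctan(500/5) ≈ 89.43°
zero (s+500): 500 + j500 → |·| = √(500²+500²) = √500000 ≈ 707.11, ∠ = arctan(500/500) ≈ 45.00°
pole (s+85): 85 + j500 → |·| = √(85²+500²) = √257225 ≈ 507.17, ∠ = arctan(500/85) ≈ 80.35°
pole (s+1000): 1000 + j500 → |·| = √(1000²+500²) = √1250000 ≈ 1118, ∠ = arctan(500/1000) ≈ 26.57°
pole at origin: |s| = 500, ∠ = 90.00° (in denominator)
∠H = 134.43° − 196.92° = -62.49°

-62.5°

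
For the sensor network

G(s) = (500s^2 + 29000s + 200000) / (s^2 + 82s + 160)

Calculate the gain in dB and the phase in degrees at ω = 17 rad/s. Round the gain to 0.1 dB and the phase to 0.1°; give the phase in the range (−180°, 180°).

51.0 dB, -11.7°

Substitute s = j17:
Numerator: 500(j17)^2 + 29000(j17) + 200000 = 55500 + j493000
Denominator: (j17)^2 + 82(j17) + 160 = -129 + j1394
|N| = √(55500² + 493000²) ≈ 4.9611e+05, ∠N ≈ 83.58°
|D| = √(129² + 1394²) ≈ 1400, ∠D ≈ 95.29°
|G| = 4.9611e+05 / 1400 ≈ 354.36
Gain = 20 log₁₀(354.36) ≈ 50.99 dB
∠G = 83.58° − 95.29° = -11.71°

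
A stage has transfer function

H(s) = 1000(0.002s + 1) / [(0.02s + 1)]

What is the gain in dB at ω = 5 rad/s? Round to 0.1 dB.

60.0 dB

At ω = 5 rad/s:
zero (1 + j5·0.002) = 1 + j0.01 → |·| ≈ 1, ∠ ≈ 0.57°
pole (1 + j5·0.02) = 1 + j0.1 → |·| ≈ 1.005, ∠ ≈ 5.71°
|H| = 1000 · 1 / (1.005) ≈ 995.02
Gain = 20 log₁₀(995.02) ≈ 59.96 dB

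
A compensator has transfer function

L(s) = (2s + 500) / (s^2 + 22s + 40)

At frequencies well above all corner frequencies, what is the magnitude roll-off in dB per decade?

Each pole contributes −20 dB/decade at high frequency; each zero contributes +20 dB/decade.
Net: 1 zero(s) − 2 pole(s) → -20 dB/decade.

-20 dB/decade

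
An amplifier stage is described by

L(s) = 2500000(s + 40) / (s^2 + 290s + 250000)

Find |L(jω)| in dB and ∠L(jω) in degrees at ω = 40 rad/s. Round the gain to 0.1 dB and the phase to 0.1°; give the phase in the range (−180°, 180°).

At s = jω = j40:
zero (s+40): 40 + j40 → |·| = √(40²+40²) = √3200 ≈ 56.569, ∠ = arctan(40/40) ≈ 45.00°
quadratic: (j40)² + 290·j40 + 250000 = 248400 + j11600 → |·| ≈ 2.4867e+05, ∠ ≈ 2.67°
|L| = 2500000 · 56.569 / 2.4867e+05 ≈ 568.72
Gain = 20 log₁₀(568.72) ≈ 55.10 dB
∠L = 45.00° − 2.67° = 42.33°

55.1 dB, 42.3°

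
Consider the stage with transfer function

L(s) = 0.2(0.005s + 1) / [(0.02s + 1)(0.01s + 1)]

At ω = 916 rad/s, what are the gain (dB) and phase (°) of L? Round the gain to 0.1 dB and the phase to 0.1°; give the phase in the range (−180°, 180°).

At ω = 916 rad/s:
zero (1 + j916·0.005) = 1 + j4.58 → |·| ≈ 4.6879, ∠ ≈ 77.68°
pole (1 + j916·0.02) = 1 + j18.32 → |·| ≈ 18.347, ∠ ≈ 86.88°
pole (1 + j916·0.01) = 1 + j9.16 → |·| ≈ 9.2144, ∠ ≈ 83.77°
|L| = 0.2 · 4.6879 / (18.347 · 9.2144) ≈ 0.005546
Gain = 20 log₁₀(0.005546) ≈ -45.12 dB
∠L = (77.68°) − (86.88° + 83.77°) = -92.97°

-45.1 dB, -93.0°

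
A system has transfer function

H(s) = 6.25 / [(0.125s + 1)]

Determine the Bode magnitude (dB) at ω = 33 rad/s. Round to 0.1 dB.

At ω = 33 rad/s:
pole (1 + j33·0.125) = 1 + j4.125 → |·| ≈ 4.2445, ∠ ≈ 76.37°
|H| = 6.25 · 1 / (4.2445) ≈ 1.4725
Gain = 20 log₁₀(1.4725) ≈ 3.36 dB

3.4 dB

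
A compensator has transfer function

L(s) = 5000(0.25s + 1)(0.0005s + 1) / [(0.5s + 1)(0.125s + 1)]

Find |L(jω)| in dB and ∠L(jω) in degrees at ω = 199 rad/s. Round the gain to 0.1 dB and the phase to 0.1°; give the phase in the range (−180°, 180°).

At ω = 199 rad/s:
zero (1 + j199·0.25) = 1 + j49.75 → |·| ≈ 49.76, ∠ ≈ 88.85°
zero (1 + j199·0.0005) = 1 + j0.0995 → |·| ≈ 1.0049, ∠ ≈ 5.68°
pole (1 + j199·0.5) = 1 + j99.5 → |·| ≈ 99.505, ∠ ≈ 89.42°
pole (1 + j199·0.125) = 1 + j24.875 → |·| ≈ 24.895, ∠ ≈ 87.70°
|L| = 5000 · 49.76 · 1.0049 / (99.505 · 24.895) ≈ 100.93
Gain = 20 log₁₀(100.93) ≈ 40.08 dB
∠L = (88.85° + 5.68°) − (89.42° + 87.70°) = -82.59°

40.1 dB, -82.6°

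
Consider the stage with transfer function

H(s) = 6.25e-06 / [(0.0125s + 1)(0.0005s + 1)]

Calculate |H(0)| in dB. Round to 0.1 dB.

H(0) = 6.25e-06 · 1 / 1 = 6.25e-06
20 log₁₀(6.25e-06) ≈ -104.08 dB

-104.1 dB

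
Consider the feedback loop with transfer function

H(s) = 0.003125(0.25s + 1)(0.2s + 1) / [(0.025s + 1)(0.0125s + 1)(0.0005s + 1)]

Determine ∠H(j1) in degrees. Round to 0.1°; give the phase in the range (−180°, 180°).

23.2°

At ω = 1 rad/s:
zero (1 + j1·0.25) = 1 + j0.25 → |·| ≈ 1.0308, ∠ ≈ 14.04°
zero (1 + j1·0.2) = 1 + j0.2 → |·| ≈ 1.0198, ∠ ≈ 11.31°
pole (1 + j1·0.025) = 1 + j0.025 → |·| ≈ 1.0003, ∠ ≈ 1.43°
pole (1 + j1·0.0125) = 1 + j0.0125 → |·| ≈ 1.0001, ∠ ≈ 0.72°
pole (1 + j1·0.0005) = 1 + j0.0005 → |·| ≈ 1, ∠ ≈ 0.03°
∠H = (14.04° + 11.31°) − (1.43° + 0.72° + 0.03°) = 23.17°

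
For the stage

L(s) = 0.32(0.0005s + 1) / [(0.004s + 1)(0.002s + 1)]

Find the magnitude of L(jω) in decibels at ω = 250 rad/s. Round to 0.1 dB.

At ω = 250 rad/s:
zero (1 + j250·0.0005) = 1 + j0.125 → |·| ≈ 1.0078, ∠ ≈ 7.13°
pole (1 + j250·0.004) = 1 + j1 → |·| ≈ 1.4142, ∠ ≈ 45.00°
pole (1 + j250·0.002) = 1 + j0.5 → |·| ≈ 1.118, ∠ ≈ 26.57°
|L| = 0.32 · 1.0078 / (1.4142 · 1.118) ≈ 0.20397
Gain = 20 log₁₀(0.20397) ≈ -13.81 dB

-13.8 dB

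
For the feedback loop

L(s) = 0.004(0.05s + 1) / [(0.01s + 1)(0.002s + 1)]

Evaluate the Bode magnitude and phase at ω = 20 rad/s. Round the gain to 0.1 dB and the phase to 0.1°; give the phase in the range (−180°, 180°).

At ω = 20 rad/s:
zero (1 + j20·0.05) = 1 + j1 → |·| ≈ 1.4142, ∠ ≈ 45.00°
pole (1 + j20·0.01) = 1 + j0.2 → |·| ≈ 1.0198, ∠ ≈ 11.31°
pole (1 + j20·0.002) = 1 + j0.04 → |·| ≈ 1.0008, ∠ ≈ 2.29°
|L| = 0.004 · 1.4142 / (1.0198 · 1.0008) ≈ 0.0055425
Gain = 20 log₁₀(0.0055425) ≈ -45.13 dB
∠L = (45.00°) − (11.31° + 2.29°) = 31.40°

-45.1 dB, 31.4°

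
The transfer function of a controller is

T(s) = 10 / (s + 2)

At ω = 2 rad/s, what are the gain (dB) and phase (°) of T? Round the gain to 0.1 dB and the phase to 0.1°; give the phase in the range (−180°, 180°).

11.0 dB, -45.0°

At s = jω = j2:
pole (s+2): 2 + j2 → |·| = √(2²+2²) = √8 ≈ 2.8284, ∠ = arctan(2/2) ≈ 45.00°
|T| = 10 / 2.8284 ≈ 3.5356
Gain = 20 log₁₀(3.5356) ≈ 10.97 dB
∠T = 0.00° − 45.00° = -45.00°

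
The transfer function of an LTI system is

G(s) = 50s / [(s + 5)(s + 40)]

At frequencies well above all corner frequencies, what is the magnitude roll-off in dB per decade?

Each pole contributes −20 dB/decade at high frequency; each zero contributes +20 dB/decade.
Net: 1 zero(s) − 2 pole(s) → -20 dB/decade.

-20 dB/decade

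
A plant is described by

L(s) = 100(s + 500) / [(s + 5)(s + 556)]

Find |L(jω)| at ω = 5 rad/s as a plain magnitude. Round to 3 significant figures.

12.7

At s = jω = j5:
zero (s+500): 500 + j5 → |·| = √(500²+5²) = √250025 ≈ 500.02, ∠ = arctan(5/500) ≈ 0.57°
pole (s+5): 5 + j5 → |·| = √(5²+5²) = √50 ≈ 7.0711, ∠ = arctan(5/5) ≈ 45.00°
pole (s+556): 556 + j5 → |·| = √(556²+5²) = √309161 ≈ 556.02, ∠ = arctan(5/556) ≈ 0.52°
|L| = 100 · 500.02 / 3931.7 ≈ 12.718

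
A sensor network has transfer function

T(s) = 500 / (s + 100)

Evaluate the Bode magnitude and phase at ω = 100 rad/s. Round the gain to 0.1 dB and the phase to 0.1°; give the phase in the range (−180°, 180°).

11.0 dB, -45.0°

Substitute s = j100:
Numerator: 500 = 500 + j0
Denominator: (j100) + 100 = 100 + j100
|N| = √(500² + 0²) ≈ 500, ∠N ≈ 0.00°
|D| = √(100² + 100²) ≈ 141.42, ∠D ≈ 45.00°
|T| = 500 / 141.42 ≈ 3.5356
Gain = 20 log₁₀(3.5356) ≈ 10.97 dB
∠T = 0.00° − 45.00° = -45.00°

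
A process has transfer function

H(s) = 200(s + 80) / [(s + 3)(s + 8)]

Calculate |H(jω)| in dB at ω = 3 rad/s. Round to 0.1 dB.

52.9 dB

At s = jω = j3:
zero (s+80): 80 + j3 → |·| = √(80²+3²) = √6409 ≈ 80.056, ∠ = arctan(3/80) ≈ 2.15°
pole (s+3): 3 + j3 → |·| = √(3²+3²) = √18 ≈ 4.2426, ∠ = arctan(3/3) ≈ 45.00°
pole (s+8): 8 + j3 → |·| = √(8²+3²) = √73 ≈ 8.544, ∠ = arctan(3/8) ≈ 20.56°
|H| = 200 · 80.056 / 36.249 ≈ 441.7
Gain = 20 log₁₀(441.7) ≈ 52.90 dB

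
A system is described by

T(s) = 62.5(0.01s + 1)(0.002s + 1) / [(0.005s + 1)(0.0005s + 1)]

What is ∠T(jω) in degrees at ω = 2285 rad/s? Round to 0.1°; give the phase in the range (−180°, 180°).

31.3°

At ω = 2285 rad/s:
zero (1 + j2285·0.01) = 1 + j22.85 → |·| ≈ 22.872, ∠ ≈ 87.49°
zero (1 + j2285·0.002) = 1 + j4.57 → |·| ≈ 4.6781, ∠ ≈ 77.66°
pole (1 + j2285·0.005) = 1 + j11.425 → |·| ≈ 11.469, ∠ ≈ 85.00°
pole (1 + j2285·0.0005) = 1 + j1.1425 → |·| ≈ 1.5183, ∠ ≈ 48.81°
∠T = (87.49° + 77.66°) − (85.00° + 48.81°) = 31.34°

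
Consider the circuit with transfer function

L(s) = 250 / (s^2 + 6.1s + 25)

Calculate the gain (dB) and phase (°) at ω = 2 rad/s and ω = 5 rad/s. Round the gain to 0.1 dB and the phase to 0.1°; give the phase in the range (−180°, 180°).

ω = 2: 20.3 dB, -30.2°; ω = 5: 18.3 dB, -90.0°

At s = jω = j2:
quadratic: (j2)² + 6.1·j2 + 25 = 21 + j12.2 → |·| ≈ 24.287, ∠ ≈ 30.15°
|L| = 250 / 24.287 ≈ 10.294
Gain = 20 log₁₀(10.294) ≈ 20.25 dB
∠L = 0.00° − 30.15° = -30.15°

At s = jω = j5:
quadratic: (j5)² + 6.1·j5 + 25 = 0 + j30.5 → |·| ≈ 30.5, ∠ ≈ 90.00°
|L| = 250 / 30.5 ≈ 8.1967
Gain = 20 log₁₀(8.1967) ≈ 18.27 dB
∠L = 0.00° − 90.00° = -90.00°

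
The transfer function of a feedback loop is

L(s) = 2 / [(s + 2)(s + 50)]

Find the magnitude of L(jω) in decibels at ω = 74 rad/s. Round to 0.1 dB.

At s = jω = j74:
pole (s+2): 2 + j74 → |·| = √(2²+74²) = √5480 ≈ 74.027, ∠ = arctan(74/2) ≈ 88.45°
pole (s+50): 50 + j74 → |·| = √(50²+74²) = √7976 ≈ 89.308, ∠ = arctan(74/50) ≈ 55.95°
|L| = 2 / 6611.2 ≈ 0.00030252
Gain = 20 log₁₀(0.00030252) ≈ -70.38 dB

-70.4 dB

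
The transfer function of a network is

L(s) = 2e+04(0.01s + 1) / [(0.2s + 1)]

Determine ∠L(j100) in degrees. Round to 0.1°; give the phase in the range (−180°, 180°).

-42.1°

At ω = 100 rad/s:
zero (1 + j100·0.01) = 1 + j1 → |·| ≈ 1.4142, ∠ ≈ 45.00°
pole (1 + j100·0.2) = 1 + j20 → |·| ≈ 20.025, ∠ ≈ 87.14°
∠L = (45.00°) − (87.14°) = -42.14°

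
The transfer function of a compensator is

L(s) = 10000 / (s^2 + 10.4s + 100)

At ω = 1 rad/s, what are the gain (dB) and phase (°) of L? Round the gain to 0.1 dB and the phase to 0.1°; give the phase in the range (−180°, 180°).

40.0 dB, -6.0°

At s = jω = j1:
quadratic: (j1)² + 10.4·j1 + 100 = 99 + j10.4 → |·| ≈ 99.545, ∠ ≈ 6.00°
|L| = 10000 / 99.545 ≈ 100.46
Gain = 20 log₁₀(100.46) ≈ 40.04 dB
∠L = 0.00° − 6.00° = -6.00°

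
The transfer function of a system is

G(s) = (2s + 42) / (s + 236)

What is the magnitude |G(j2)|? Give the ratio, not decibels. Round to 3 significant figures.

0.179

Substitute s = j2:
Numerator: 2(j2) + 42 = 42 + j4
Denominator: (j2) + 236 = 236 + j2
|N| = √(42² + 4²) ≈ 42.19, ∠N ≈ 5.44°
|D| = √(236² + 2²) ≈ 236.01, ∠D ≈ 0.49°
|G| = 42.19 / 236.01 ≈ 0.17876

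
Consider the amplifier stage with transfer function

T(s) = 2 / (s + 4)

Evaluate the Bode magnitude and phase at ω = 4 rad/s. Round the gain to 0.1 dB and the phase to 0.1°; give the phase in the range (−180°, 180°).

Substitute s = j4:
Numerator: 2 = 2 + j0
Denominator: (j4) + 4 = 4 + j4
|N| = √(2² + 0²) ≈ 2, ∠N ≈ 0.00°
|D| = √(4² + 4²) ≈ 5.6569, ∠D ≈ 45.00°
|T| = 2 / 5.6569 ≈ 0.35355
Gain = 20 log₁₀(0.35355) ≈ -9.03 dB
∠T = 0.00° − 45.00° = -45.00°

-9.0 dB, -45.0°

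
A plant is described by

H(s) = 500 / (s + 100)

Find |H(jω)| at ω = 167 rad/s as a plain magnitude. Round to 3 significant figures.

At s = jω = j167:
pole (s+100): 100 + j167 → |·| = √(100²+167²) = √37889 ≈ 194.65, ∠ = arctan(167/100) ≈ 59.09°
|H| = 500 / 194.65 ≈ 2.5687

2.57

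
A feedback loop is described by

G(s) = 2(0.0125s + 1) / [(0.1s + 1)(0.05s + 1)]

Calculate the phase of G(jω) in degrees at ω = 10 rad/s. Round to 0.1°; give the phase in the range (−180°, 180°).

At ω = 10 rad/s:
zero (1 + j10·0.0125) = 1 + j0.125 → |·| ≈ 1.0078, ∠ ≈ 7.13°
pole (1 + j10·0.1) = 1 + j1 → |·| ≈ 1.4142, ∠ ≈ 45.00°
pole (1 + j10·0.05) = 1 + j0.5 → |·| ≈ 1.118, ∠ ≈ 26.57°
∠G = (7.13°) − (45.00° + 26.57°) = -64.44°

-64.4°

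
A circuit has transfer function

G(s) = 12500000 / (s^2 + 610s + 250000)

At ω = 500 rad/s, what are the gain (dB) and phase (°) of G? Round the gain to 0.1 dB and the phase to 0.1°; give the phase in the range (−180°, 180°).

32.3 dB, -90.0°

At s = jω = j500:
quadratic: (j500)² + 610·j500 + 250000 = 0 + j305000 → |·| ≈ 3.05e+05, ∠ ≈ 90.00°
|G| = 12500000 / 3.05e+05 ≈ 40.984
Gain = 20 log₁₀(40.984) ≈ 32.25 dB
∠G = 0.00° − 90.00° = -90.00°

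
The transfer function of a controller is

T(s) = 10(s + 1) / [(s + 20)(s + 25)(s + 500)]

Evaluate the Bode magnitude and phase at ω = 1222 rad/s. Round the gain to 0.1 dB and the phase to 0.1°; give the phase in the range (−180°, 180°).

At s = jω = j1222:
zero (s+1): 1 + j1222 → |·| = √(1²+1222²) = √1493285 ≈ 1222, ∠ = arctan(1222/1) ≈ 89.95°
pole (s+20): 20 + j1222 → |·| = √(20²+1222²) = √1493684 ≈ 1222.2, ∠ = arctan(1222/20) ≈ 89.06°
pole (s+25): 25 + j1222 → |·| = √(25²+1222²) = √1493909 ≈ 1222.3, ∠ = arctan(1222/25) ≈ 88.83°
pole (s+500): 500 + j1222 → |·| = √(500²+1222²) = √1743284 ≈ 1320.3, ∠ = arctan(1222/500) ≈ 67.75°
|T| = 10 · 1222 / 1.9724e+09 ≈ 6.1955e-06
Gain = 20 log₁₀(6.1955e-06) ≈ -104.16 dB
∠T = 89.95° − 245.64° = -155.69°

-104.2 dB, -155.7°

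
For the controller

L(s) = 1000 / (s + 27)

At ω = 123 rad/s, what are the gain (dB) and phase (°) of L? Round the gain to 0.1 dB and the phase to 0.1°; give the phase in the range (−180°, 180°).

18.0 dB, -77.6°

Substitute s = j123:
Numerator: 1000 = 1000 + j0
Denominator: (j123) + 27 = 27 + j123
|N| = √(1000² + 0²) ≈ 1000, ∠N ≈ 0.00°
|D| = √(27² + 123²) ≈ 125.93, ∠D ≈ 77.62°
|L| = 1000 / 125.93 ≈ 7.9409
Gain = 20 log₁₀(7.9409) ≈ 18.00 dB
∠L = 0.00° − 77.62° = -77.62°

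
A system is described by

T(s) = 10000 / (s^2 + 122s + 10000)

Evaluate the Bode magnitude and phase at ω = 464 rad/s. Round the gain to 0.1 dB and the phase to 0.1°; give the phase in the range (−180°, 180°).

At s = jω = j464:
quadratic: (j464)² + 122·j464 + 10000 = -205296 + j56608 → |·| ≈ 2.1296e+05, ∠ ≈ 164.58°
|T| = 10000 / 2.1296e+05 ≈ 0.046957
Gain = 20 log₁₀(0.046957) ≈ -26.57 dB
∠T = 0.00° − 164.58° = -164.58°

-26.6 dB, -164.6°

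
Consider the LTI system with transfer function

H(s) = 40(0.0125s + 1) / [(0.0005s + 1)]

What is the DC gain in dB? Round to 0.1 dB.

32.0 dB

H(0) = 40 · 1 / 1 = 40
20 log₁₀(40) ≈ 32.04 dB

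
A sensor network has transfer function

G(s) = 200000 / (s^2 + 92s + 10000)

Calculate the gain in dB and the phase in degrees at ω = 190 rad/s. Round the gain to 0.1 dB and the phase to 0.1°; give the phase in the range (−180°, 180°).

At s = jω = j190:
quadratic: (j190)² + 92·j190 + 10000 = -26100 + j17480 → |·| ≈ 31413, ∠ ≈ 146.19°
|G| = 200000 / 31413 ≈ 6.3668
Gain = 20 log₁₀(6.3668) ≈ 16.08 dB
∠G = 0.00° − 146.19° = -146.19°

16.1 dB, -146.2°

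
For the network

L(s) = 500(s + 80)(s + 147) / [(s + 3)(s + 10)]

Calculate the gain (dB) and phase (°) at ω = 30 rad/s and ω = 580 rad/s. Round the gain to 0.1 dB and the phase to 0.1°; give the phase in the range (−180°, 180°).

At s = jω = j30:
zero (s+80): 80 + j30 → |·| = √(80²+30²) = √7300 ≈ 85.44, ∠ = arctan(30/80) ≈ 20.56°
zero (s+147): 147 + j30 → |·| = √(147²+30²) = √22509 ≈ 150.03, ∠ = arctan(30/147) ≈ 11.53°
pole (s+3): 3 + j30 → |·| = √(3²+30²) = √909 ≈ 30.15, ∠ = arctan(30/3) ≈ 84.29°
pole (s+10): 10 + j30 → |·| = √(10²+30²) = √1000 ≈ 31.623, ∠ = arctan(30/10) ≈ 71.57°
|L| = 500 · 12819 / 953.43 ≈ 6722.6
Gain = 20 log₁₀(6722.6) ≈ 76.55 dB
∠L = 32.09° − 155.86° = -123.77°

At s = jω = j580:
zero (s+80): 80 + j580 → |·| = √(80²+580²) = √342800 ≈ 585.49, ∠ = arctan(580/80) ≈ 82.15°
zero (s+147): 147 + j580 → |·| = √(147²+580²) = √358009 ≈ 598.34, ∠ = arctan(580/147) ≈ 75.78°
pole (s+3): 3 + j580 → |·| = √(3²+580²) = √336409 ≈ 580.01, ∠ = arctan(580/3) ≈ 89.70°
pole (s+10): 10 + j580 → |·| = √(10²+580²) = √336500 ≈ 580.09, ∠ = arctan(580/10) ≈ 89.01°
|L| = 500 · 3.5032e+05 / 3.3646e+05 ≈ 520.6
Gain = 20 log₁₀(520.6) ≈ 54.33 dB
∠L = 157.93° − 178.71° = -20.78°

ω = 30: 76.6 dB, -123.8°; ω = 580: 54.3 dB, -20.8°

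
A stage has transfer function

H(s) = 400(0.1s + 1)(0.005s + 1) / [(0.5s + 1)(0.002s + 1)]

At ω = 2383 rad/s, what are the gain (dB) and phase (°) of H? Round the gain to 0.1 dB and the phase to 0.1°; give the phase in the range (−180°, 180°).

45.9 dB, 6.9°

At ω = 2383 rad/s:
zero (1 + j2383·0.1) = 1 + j238.3 → |·| ≈ 238.3, ∠ ≈ 89.76°
zero (1 + j2383·0.005) = 1 + j11.915 → |·| ≈ 11.957, ∠ ≈ 85.20°
pole (1 + j2383·0.5) = 1 + j1191.5 → |·| ≈ 1191.5, ∠ ≈ 89.95°
pole (1 + j2383·0.002) = 1 + j4.766 → |·| ≈ 4.8698, ∠ ≈ 78.15°
|H| = 400 · 238.3 · 11.957 / (1191.5 · 4.8698) ≈ 196.43
Gain = 20 log₁₀(196.43) ≈ 45.86 dB
∠H = (89.76° + 85.20°) − (89.95° + 78.15°) = 6.86°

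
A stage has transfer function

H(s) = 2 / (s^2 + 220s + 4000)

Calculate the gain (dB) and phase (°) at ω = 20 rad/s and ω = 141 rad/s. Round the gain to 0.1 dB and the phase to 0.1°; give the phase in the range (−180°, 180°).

Substitute s = j20:
Numerator: 2 = 2 + j0
Denominator: (j20)^2 + 220(j20) + 4000 = 3600 + j4400
|N| = √(2² + 0²) ≈ 2, ∠N ≈ 0.00°
|D| = √(3600² + 4400²) ≈ 5685.1, ∠D ≈ 50.71°
|H| = 2 / 5685.1 ≈ 0.0003518
Gain = 20 log₁₀(0.0003518) ≈ -69.07 dB
∠H = 0.00° − 50.71° = -50.71°

Substitute s = j141:
Numerator: 2 = 2 + j0
Denominator: (j141)^2 + 220(j141) + 4000 = -15881 + j31020
|N| = √(2² + 0²) ≈ 2, ∠N ≈ 0.00°
|D| = √(15881² + 31020²) ≈ 34849, ∠D ≈ 117.11°
|H| = 2 / 34849 ≈ 5.739e-05
Gain = 20 log₁₀(5.739e-05) ≈ -84.82 dB
∠H = 0.00° − 117.11° = -117.11°

ω = 20: -69.1 dB, -50.7°; ω = 141: -84.8 dB, -117.1°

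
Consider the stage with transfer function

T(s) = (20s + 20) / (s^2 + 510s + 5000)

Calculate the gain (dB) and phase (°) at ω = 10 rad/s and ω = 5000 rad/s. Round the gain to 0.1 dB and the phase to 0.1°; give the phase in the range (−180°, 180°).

Substitute s = j10:
Numerator: 20(j10) + 20 = 20 + j200
Denominator: (j10)^2 + 510(j10) + 5000 = 4900 + j5100
|N| = √(20² + 200²) ≈ 201, ∠N ≈ 84.29°
|D| = √(4900² + 5100²) ≈ 7072.5, ∠D ≈ 46.15°
|T| = 201 / 7072.5 ≈ 0.02842
Gain = 20 log₁₀(0.02842) ≈ -30.93 dB
∠T = 84.29° − 46.15° = 38.14°

Substitute s = j5000:
Numerator: 20(j5000) + 20 = 20 + j100000
Denominator: (j5000)^2 + 510(j5000) + 5000 = -24995000 + j2550000
|N| = √(20² + 100000²) ≈ 1e+05, ∠N ≈ 89.99°
|D| = √(24995000² + 2550000²) ≈ 2.5125e+07, ∠D ≈ 174.17°
|T| = 1e+05 / 2.5125e+07 ≈ 0.0039801
Gain = 20 log₁₀(0.0039801) ≈ -48.00 dB
∠T = 89.99° − 174.17° = -84.18°

ω = 10: -30.9 dB, 38.1°; ω = 5000: -48.0 dB, -84.2°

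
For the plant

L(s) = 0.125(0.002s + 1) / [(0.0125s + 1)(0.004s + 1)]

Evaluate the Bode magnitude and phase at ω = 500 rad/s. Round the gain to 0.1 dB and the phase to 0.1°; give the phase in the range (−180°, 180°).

-38.1 dB, -99.3°

At ω = 500 rad/s:
zero (1 + j500·0.002) = 1 + j1 → |·| ≈ 1.4142, ∠ ≈ 45.00°
pole (1 + j500·0.0125) = 1 + j6.25 → |·| ≈ 6.3295, ∠ ≈ 80.91°
pole (1 + j500·0.004) = 1 + j2 → |·| ≈ 2.2361, ∠ ≈ 63.43°
|L| = 0.125 · 1.4142 / (6.3295 · 2.2361) ≈ 0.01249
Gain = 20 log₁₀(0.01249) ≈ -38.07 dB
∠L = (45.00°) − (80.91° + 63.43°) = -99.34°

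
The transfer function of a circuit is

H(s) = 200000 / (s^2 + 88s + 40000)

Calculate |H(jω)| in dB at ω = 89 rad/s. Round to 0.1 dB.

At s = jω = j89:
quadratic: (j89)² + 88·j89 + 40000 = 32079 + j7832 → |·| ≈ 33021, ∠ ≈ 13.72°
|H| = 200000 / 33021 ≈ 6.0568
Gain = 20 log₁₀(6.0568) ≈ 15.64 dB

15.6 dB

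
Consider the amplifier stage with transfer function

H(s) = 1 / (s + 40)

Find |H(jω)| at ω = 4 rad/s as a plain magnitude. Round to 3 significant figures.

Substitute s = j4:
Numerator: 1 = 1 + j0
Denominator: (j4) + 40 = 40 + j4
|N| = √(1² + 0²) ≈ 1, ∠N ≈ 0.00°
|D| = √(40² + 4²) ≈ 40.2, ∠D ≈ 5.71°
|H| = 1 / 40.2 ≈ 0.024876

0.0249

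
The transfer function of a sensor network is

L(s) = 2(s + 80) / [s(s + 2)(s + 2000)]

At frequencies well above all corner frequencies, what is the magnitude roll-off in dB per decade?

-40 dB/decade

Each pole contributes −20 dB/decade at high frequency; each zero contributes +20 dB/decade.
Net: 1 zero(s) − 3 pole(s) → -40 dB/decade.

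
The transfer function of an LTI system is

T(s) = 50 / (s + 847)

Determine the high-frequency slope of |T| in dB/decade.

Each pole contributes −20 dB/decade at high frequency; each zero contributes +20 dB/decade.
Net: 0 zero(s) − 1 pole(s) → -20 dB/decade.

-20 dB/decade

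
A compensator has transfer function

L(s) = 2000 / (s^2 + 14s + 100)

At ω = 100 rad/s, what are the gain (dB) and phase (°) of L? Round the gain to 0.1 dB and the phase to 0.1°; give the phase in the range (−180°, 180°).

-14.0 dB, -172.0°

At s = jω = j100:
quadratic: (j100)² + 14·j100 + 100 = -9900 + j1400 → |·| ≈ 9998.5, ∠ ≈ 171.95°
|L| = 2000 / 9998.5 ≈ 0.20003
Gain = 20 log₁₀(0.20003) ≈ -13.98 dB
∠L = 0.00° − 171.95° = -171.95°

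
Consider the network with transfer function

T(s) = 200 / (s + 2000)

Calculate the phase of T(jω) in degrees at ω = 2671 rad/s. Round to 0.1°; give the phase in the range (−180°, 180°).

Substitute s = j2671:
Numerator: 200 = 200 + j0
Denominator: (j2671) + 2000 = 2000 + j2671
|N| = √(200² + 0²) ≈ 200, ∠N ≈ 0.00°
|D| = √(2000² + 2671²) ≈ 3336.8, ∠D ≈ 53.17°
∠T = 0.00° − 53.17° = -53.17°

-53.2°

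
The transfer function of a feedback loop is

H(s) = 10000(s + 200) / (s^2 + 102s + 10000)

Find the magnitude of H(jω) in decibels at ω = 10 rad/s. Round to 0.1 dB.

46.1 dB

At s = jω = j10:
zero (s+200): 200 + j10 → |·| = √(200²+10²) = √40100 ≈ 200.25, ∠ = arctan(10/200) ≈ 2.86°
quadratic: (j10)² + 102·j10 + 10000 = 9900 + j1020 → |·| ≈ 9952.4, ∠ ≈ 5.88°
|H| = 10000 · 200.25 / 9952.4 ≈ 201.21
Gain = 20 log₁₀(201.21) ≈ 46.07 dB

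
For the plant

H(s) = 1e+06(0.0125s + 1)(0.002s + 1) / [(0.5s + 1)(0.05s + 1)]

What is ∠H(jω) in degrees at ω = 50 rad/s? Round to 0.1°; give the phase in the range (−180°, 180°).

At ω = 50 rad/s:
zero (1 + j50·0.0125) = 1 + j0.625 → |·| ≈ 1.1792, ∠ ≈ 32.01°
zero (1 + j50·0.002) = 1 + j0.1 → |·| ≈ 1.005, ∠ ≈ 5.71°
pole (1 + j50·0.5) = 1 + j25 → |·| ≈ 25.02, ∠ ≈ 87.71°
pole (1 + j50·0.05) = 1 + j2.5 → |·| ≈ 2.6926, ∠ ≈ 68.20°
∠H = (32.01° + 5.71°) − (87.71° + 68.20°) = -118.19°

-118.2°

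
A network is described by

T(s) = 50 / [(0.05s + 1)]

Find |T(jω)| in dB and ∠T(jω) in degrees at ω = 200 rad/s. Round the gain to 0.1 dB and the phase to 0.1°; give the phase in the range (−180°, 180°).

At ω = 200 rad/s:
pole (1 + j200·0.05) = 1 + j10 → |·| ≈ 10.05, ∠ ≈ 84.29°
|T| = 50 · 1 / (10.05) ≈ 4.9751
Gain = 20 log₁₀(4.9751) ≈ 13.94 dB
∠T = (0°) − (84.29°) = -84.29°

13.9 dB, -84.3°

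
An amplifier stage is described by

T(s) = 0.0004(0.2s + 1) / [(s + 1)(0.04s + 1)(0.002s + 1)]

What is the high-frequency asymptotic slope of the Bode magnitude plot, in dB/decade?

-40 dB/decade

Each pole contributes −20 dB/decade at high frequency; each zero contributes +20 dB/decade.
Net: 1 zero(s) − 3 pole(s) → -40 dB/decade.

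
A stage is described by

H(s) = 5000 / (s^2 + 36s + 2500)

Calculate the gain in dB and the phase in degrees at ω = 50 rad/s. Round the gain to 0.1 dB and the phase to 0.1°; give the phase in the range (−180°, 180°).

At s = jω = j50:
quadratic: (j50)² + 36·j50 + 2500 = 0 + j1800 → |·| ≈ 1800, ∠ ≈ 90.00°
|H| = 5000 / 1800 ≈ 2.7778
Gain = 20 log₁₀(2.7778) ≈ 8.87 dB
∠H = 0.00° − 90.00° = -90.00°

8.9 dB, -90.0°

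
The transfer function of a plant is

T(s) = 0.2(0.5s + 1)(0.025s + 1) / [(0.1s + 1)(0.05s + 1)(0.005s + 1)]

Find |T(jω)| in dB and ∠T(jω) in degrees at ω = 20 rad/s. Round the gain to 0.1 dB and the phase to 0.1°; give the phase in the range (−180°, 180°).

At ω = 20 rad/s:
zero (1 + j20·0.5) = 1 + j10 → |·| ≈ 10.05, ∠ ≈ 84.29°
zero (1 + j20·0.025) = 1 + j0.5 → |·| ≈ 1.118, ∠ ≈ 26.57°
pole (1 + j20·0.1) = 1 + j2 → |·| ≈ 2.2361, ∠ ≈ 63.43°
pole (1 + j20·0.05) = 1 + j1 → |·| ≈ 1.4142, ∠ ≈ 45.00°
pole (1 + j20·0.005) = 1 + j0.1 → |·| ≈ 1.005, ∠ ≈ 5.71°
|T| = 0.2 · 10.05 · 1.118 / (2.2361 · 1.4142 · 1.005) ≈ 0.70708
Gain = 20 log₁₀(0.70708) ≈ -3.01 dB
∠T = (84.29° + 26.57°) − (63.43° + 45.00° + 5.71°) = -3.28°

-3.0 dB, -3.3°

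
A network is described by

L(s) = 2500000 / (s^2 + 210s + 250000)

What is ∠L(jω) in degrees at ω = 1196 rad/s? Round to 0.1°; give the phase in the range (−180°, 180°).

-168.0°

At s = jω = j1196:
quadratic: (j1196)² + 210·j1196 + 250000 = -1180416 + j251160 → |·| ≈ 1.2068e+06, ∠ ≈ 167.99°
∠L = 0.00° − 167.99° = -167.99°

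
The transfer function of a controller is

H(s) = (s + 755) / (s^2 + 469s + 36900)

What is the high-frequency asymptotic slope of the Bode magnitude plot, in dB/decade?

Each pole contributes −20 dB/decade at high frequency; each zero contributes +20 dB/decade.
Net: 1 zero(s) − 2 pole(s) → -20 dB/decade.

-20 dB/decade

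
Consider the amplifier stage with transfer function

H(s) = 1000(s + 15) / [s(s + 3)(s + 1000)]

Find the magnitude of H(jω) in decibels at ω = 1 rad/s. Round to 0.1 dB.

At s = jω = j1:
zero (s+15): 15 + j1 → |·| = √(15²+1²) = √226 ≈ 15.033, ∠ = arctan(1/15) ≈ 3.81°
pole (s+3): 3 + j1 → |·| = √(3²+1²) = √10 ≈ 3.1623, ∠ = arctan(1/3) ≈ 18.43°
pole (s+1000): 1000 + j1 → |·| = √(1000²+1²) = √1000001 ≈ 1000, ∠ = arctan(1/1000) ≈ 0.06°
pole at origin: |s| = 1, ∠ = 90.00° (in denominator)
|H| = 1000 · 15.033 / 3162.3 ≈ 4.7538
Gain = 20 log₁₀(4.7538) ≈ 13.54 dB

13.5 dB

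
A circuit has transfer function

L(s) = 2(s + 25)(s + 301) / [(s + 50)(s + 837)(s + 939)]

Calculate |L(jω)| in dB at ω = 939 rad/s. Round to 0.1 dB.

At s = jω = j939:
zero (s+25): 25 + j939 → |·| = √(25²+939²) = √882346 ≈ 939.33, ∠ = arctan(939/25) ≈ 88.47°
zero (s+301): 301 + j939 → |·| = √(301²+939²) = √972322 ≈ 986.06, ∠ = arctan(939/301) ≈ 72.23°
pole (s+50): 50 + j939 → |·| = √(50²+939²) = √884221 ≈ 940.33, ∠ = arctan(939/50) ≈ 86.95°
pole (s+837): 837 + j939 → |·| = √(837²+939²) = √1582290 ≈ 1257.9, ∠ = arctan(939/837) ≈ 48.29°
pole (s+939): 939 + j939 → |·| = √(939²+939²) = √1763442 ≈ 1327.9, ∠ = arctan(939/939) ≈ 45.00°
|L| = 2 · 9.2624e+05 / 1.5707e+09 ≈ 0.0011794
Gain = 20 log₁₀(0.0011794) ≈ -58.57 dB

-58.6 dB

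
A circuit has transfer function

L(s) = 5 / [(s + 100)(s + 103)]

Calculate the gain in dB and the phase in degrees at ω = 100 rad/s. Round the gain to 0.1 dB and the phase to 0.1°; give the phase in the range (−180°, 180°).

At s = jω = j100:
pole (s+100): 100 + j100 → |·| = √(100²+100²) = √20000 ≈ 141.42, ∠ = arctan(100/100) ≈ 45.00°
pole (s+103): 103 + j100 → |·| = √(103²+100²) = √20609 ≈ 143.56, ∠ = arctan(100/103) ≈ 44.15°
|L| = 5 / 20302 ≈ 0.00024628
Gain = 20 log₁₀(0.00024628) ≈ -72.17 dB
∠L = 0.00° − 89.15° = -89.15°

-72.2 dB, -89.2°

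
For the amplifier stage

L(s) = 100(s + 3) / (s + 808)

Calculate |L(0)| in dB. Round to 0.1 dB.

L(0) = 100·3 / (808) ≈ 0.37129
20 log₁₀(0.37129) ≈ -8.61 dB

-8.6 dB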